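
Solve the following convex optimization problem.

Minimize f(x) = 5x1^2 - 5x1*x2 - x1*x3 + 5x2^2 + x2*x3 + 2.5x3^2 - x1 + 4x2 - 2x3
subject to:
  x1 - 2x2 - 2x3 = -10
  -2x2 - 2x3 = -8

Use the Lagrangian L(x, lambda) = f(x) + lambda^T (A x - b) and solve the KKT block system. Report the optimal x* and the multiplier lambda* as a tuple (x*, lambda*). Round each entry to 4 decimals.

Form the Lagrangian:
  L(x, lambda) = (1/2) x^T Q x + c^T x + lambda^T (A x - b)
Stationarity (grad_x L = 0): Q x + c + A^T lambda = 0.
Primal feasibility: A x = b.

This gives the KKT block system:
  [ Q   A^T ] [ x     ]   [-c ]
  [ A    0  ] [ lambda ] = [ b ]

Solving the linear system:
  x*      = (-2, 0.1538, 3.8462)
  lambda* = (25.6154, -15.9231)
  f(x*)   = 61.8462

x* = (-2, 0.1538, 3.8462), lambda* = (25.6154, -15.9231)


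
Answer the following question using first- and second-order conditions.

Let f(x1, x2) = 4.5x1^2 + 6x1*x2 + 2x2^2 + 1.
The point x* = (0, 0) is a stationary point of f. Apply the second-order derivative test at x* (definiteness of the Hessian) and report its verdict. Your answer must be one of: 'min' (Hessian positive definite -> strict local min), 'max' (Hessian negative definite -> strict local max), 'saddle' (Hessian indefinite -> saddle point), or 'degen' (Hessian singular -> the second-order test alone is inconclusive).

Compute the Hessian H = grad^2 f:
  H = [[9, 6], [6, 4]]
Verify stationarity: grad f(x*) = H x* + g = (0, 0).
Eigenvalues of H: 0, 13.
H has a zero eigenvalue (singular; positive semidefinite but not definite), so H is neither positive definite, negative definite, nor indefinite. The second-order test alone is inconclusive -> degen.
(Indeed, f is constant along the null direction of H through x*, so x* is not a strict local extremum.)

degen


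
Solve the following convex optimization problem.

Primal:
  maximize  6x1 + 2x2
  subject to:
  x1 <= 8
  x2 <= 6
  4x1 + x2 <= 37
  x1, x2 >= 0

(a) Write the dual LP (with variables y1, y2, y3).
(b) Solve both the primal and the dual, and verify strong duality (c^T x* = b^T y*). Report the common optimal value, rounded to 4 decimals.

The standard primal-dual pair for 'max c^T x s.t. A x <= b, x >= 0' is:
  Dual:  min b^T y  s.t.  A^T y >= c,  y >= 0.

So the dual LP is:
  minimize  8y1 + 6y2 + 37y3
  subject to:
    y1 + 4y3 >= 6
    y2 + y3 >= 2
    y1, y2, y3 >= 0

Solving the primal: x* = (7.75, 6).
  primal value c^T x* = 58.5.
Solving the dual: y* = (0, 0.5, 1.5).
  dual value b^T y* = 58.5.
Strong duality: c^T x* = b^T y*. Confirmed.

58.5


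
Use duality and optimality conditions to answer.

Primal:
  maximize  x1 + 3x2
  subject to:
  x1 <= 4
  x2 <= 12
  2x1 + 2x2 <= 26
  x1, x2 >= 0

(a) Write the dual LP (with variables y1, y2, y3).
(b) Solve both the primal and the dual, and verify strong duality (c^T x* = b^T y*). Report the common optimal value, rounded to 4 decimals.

The standard primal-dual pair for 'max c^T x s.t. A x <= b, x >= 0' is:
  Dual:  min b^T y  s.t.  A^T y >= c,  y >= 0.

So the dual LP is:
  minimize  4y1 + 12y2 + 26y3
  subject to:
    y1 + 2y3 >= 1
    y2 + 2y3 >= 3
    y1, y2, y3 >= 0

Solving the primal: x* = (1, 12).
  primal value c^T x* = 37.
Solving the dual: y* = (0, 2, 0.5).
  dual value b^T y* = 37.
Strong duality: c^T x* = b^T y*. Confirmed.

37


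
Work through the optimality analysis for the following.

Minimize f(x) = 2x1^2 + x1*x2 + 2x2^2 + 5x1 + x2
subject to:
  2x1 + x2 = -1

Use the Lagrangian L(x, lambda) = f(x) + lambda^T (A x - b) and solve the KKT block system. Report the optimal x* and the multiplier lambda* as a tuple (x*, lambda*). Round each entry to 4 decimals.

Form the Lagrangian:
  L(x, lambda) = (1/2) x^T Q x + c^T x + lambda^T (A x - b)
Stationarity (grad_x L = 0): Q x + c + A^T lambda = 0.
Primal feasibility: A x = b.

This gives the KKT block system:
  [ Q   A^T ] [ x     ]   [-c ]
  [ A    0  ] [ lambda ] = [ b ]

Solving the linear system:
  x*      = (-0.625, 0.25)
  lambda* = (-1.375)
  f(x*)   = -2.125

x* = (-0.625, 0.25), lambda* = (-1.375)


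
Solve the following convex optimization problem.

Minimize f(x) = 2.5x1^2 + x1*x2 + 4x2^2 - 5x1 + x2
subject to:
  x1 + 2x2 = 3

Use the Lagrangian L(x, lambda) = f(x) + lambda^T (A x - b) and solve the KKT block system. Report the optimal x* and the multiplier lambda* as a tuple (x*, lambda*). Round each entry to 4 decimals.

Form the Lagrangian:
  L(x, lambda) = (1/2) x^T Q x + c^T x + lambda^T (A x - b)
Stationarity (grad_x L = 0): Q x + c + A^T lambda = 0.
Primal feasibility: A x = b.

This gives the KKT block system:
  [ Q   A^T ] [ x     ]   [-c ]
  [ A    0  ] [ lambda ] = [ b ]

Solving the linear system:
  x*      = (1.6667, 0.6667)
  lambda* = (-4)
  f(x*)   = 2.1667

x* = (1.6667, 0.6667), lambda* = (-4)


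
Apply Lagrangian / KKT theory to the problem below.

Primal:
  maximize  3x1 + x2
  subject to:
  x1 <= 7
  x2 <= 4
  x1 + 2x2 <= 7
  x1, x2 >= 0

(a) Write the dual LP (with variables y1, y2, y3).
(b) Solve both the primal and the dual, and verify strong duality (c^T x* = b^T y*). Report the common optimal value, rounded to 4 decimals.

The standard primal-dual pair for 'max c^T x s.t. A x <= b, x >= 0' is:
  Dual:  min b^T y  s.t.  A^T y >= c,  y >= 0.

So the dual LP is:
  minimize  7y1 + 4y2 + 7y3
  subject to:
    y1 + y3 >= 3
    y2 + 2y3 >= 1
    y1, y2, y3 >= 0

Solving the primal: x* = (7, 0).
  primal value c^T x* = 21.
Solving the dual: y* = (2.5, 0, 0.5).
  dual value b^T y* = 21.
Strong duality: c^T x* = b^T y*. Confirmed.

21


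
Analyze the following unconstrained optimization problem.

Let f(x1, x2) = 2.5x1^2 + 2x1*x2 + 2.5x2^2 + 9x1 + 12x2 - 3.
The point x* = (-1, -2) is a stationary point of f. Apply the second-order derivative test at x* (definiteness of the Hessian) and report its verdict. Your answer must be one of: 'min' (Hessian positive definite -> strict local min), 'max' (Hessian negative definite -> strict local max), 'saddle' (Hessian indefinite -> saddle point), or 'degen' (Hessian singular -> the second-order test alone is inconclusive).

Compute the Hessian H = grad^2 f:
  H = [[5, 2], [2, 5]]
Verify stationarity: grad f(x*) = H x* + g = (0, 0).
Eigenvalues of H: 3, 7.
Both eigenvalues > 0, so H is positive definite -> x* is a strict local min.

min


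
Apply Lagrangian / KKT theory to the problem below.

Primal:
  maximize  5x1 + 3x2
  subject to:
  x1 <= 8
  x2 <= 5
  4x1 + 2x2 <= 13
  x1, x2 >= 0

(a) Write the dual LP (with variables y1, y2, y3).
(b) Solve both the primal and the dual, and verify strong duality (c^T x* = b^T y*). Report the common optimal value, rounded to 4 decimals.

The standard primal-dual pair for 'max c^T x s.t. A x <= b, x >= 0' is:
  Dual:  min b^T y  s.t.  A^T y >= c,  y >= 0.

So the dual LP is:
  minimize  8y1 + 5y2 + 13y3
  subject to:
    y1 + 4y3 >= 5
    y2 + 2y3 >= 3
    y1, y2, y3 >= 0

Solving the primal: x* = (0.75, 5).
  primal value c^T x* = 18.75.
Solving the dual: y* = (0, 0.5, 1.25).
  dual value b^T y* = 18.75.
Strong duality: c^T x* = b^T y*. Confirmed.

18.75


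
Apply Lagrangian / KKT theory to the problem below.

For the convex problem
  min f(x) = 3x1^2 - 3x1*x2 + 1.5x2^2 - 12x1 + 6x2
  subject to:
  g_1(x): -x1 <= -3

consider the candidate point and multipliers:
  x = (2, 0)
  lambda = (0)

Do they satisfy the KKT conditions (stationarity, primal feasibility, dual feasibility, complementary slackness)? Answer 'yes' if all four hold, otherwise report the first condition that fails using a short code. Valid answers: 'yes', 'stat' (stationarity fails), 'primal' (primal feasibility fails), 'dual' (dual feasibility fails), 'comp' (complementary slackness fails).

Gradient of f: grad f(x) = Q x + c = (0, 0)
Constraint values g_i(x) = a_i^T x - b_i:
  g_1((2, 0)) = 1
Stationarity residual: grad f(x) + sum_i lambda_i a_i = (0, 0)
  -> stationarity OK
Primal feasibility (all g_i <= 0): FAILS
Dual feasibility (all lambda_i >= 0): OK
Complementary slackness (lambda_i * g_i(x) = 0 for all i): OK

Verdict: the first failing condition is primal_feasibility -> primal.

primal


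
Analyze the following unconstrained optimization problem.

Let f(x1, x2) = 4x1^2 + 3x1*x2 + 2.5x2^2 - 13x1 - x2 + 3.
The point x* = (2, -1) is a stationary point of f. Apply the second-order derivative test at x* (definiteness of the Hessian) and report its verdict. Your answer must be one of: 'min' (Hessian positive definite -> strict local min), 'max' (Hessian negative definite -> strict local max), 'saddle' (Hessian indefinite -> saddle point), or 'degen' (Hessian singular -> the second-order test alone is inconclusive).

Compute the Hessian H = grad^2 f:
  H = [[8, 3], [3, 5]]
Verify stationarity: grad f(x*) = H x* + g = (0, 0).
Eigenvalues of H: 3.1459, 9.8541.
Both eigenvalues > 0, so H is positive definite -> x* is a strict local min.

min


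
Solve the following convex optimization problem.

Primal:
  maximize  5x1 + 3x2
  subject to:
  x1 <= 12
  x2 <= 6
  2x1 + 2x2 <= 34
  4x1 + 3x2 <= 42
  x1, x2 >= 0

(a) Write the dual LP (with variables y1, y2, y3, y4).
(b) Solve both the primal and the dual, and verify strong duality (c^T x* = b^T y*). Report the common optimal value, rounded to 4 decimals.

The standard primal-dual pair for 'max c^T x s.t. A x <= b, x >= 0' is:
  Dual:  min b^T y  s.t.  A^T y >= c,  y >= 0.

So the dual LP is:
  minimize  12y1 + 6y2 + 34y3 + 42y4
  subject to:
    y1 + 2y3 + 4y4 >= 5
    y2 + 2y3 + 3y4 >= 3
    y1, y2, y3, y4 >= 0

Solving the primal: x* = (10.5, 0).
  primal value c^T x* = 52.5.
Solving the dual: y* = (0, 0, 0, 1.25).
  dual value b^T y* = 52.5.
Strong duality: c^T x* = b^T y*. Confirmed.

52.5


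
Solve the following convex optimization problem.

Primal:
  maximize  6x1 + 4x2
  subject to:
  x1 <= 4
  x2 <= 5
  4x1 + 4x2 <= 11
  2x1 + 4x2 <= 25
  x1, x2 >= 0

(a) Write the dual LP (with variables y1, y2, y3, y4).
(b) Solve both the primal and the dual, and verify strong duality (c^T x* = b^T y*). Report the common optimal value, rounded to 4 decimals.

The standard primal-dual pair for 'max c^T x s.t. A x <= b, x >= 0' is:
  Dual:  min b^T y  s.t.  A^T y >= c,  y >= 0.

So the dual LP is:
  minimize  4y1 + 5y2 + 11y3 + 25y4
  subject to:
    y1 + 4y3 + 2y4 >= 6
    y2 + 4y3 + 4y4 >= 4
    y1, y2, y3, y4 >= 0

Solving the primal: x* = (2.75, 0).
  primal value c^T x* = 16.5.
Solving the dual: y* = (0, 0, 1.5, 0).
  dual value b^T y* = 16.5.
Strong duality: c^T x* = b^T y*. Confirmed.

16.5


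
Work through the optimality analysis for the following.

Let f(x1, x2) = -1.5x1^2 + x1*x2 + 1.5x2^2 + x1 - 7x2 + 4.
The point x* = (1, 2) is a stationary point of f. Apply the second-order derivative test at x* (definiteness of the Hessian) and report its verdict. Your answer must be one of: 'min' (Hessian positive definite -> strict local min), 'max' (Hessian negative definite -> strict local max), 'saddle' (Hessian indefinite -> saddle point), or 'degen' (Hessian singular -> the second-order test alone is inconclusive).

Compute the Hessian H = grad^2 f:
  H = [[-3, 1], [1, 3]]
Verify stationarity: grad f(x*) = H x* + g = (0, 0).
Eigenvalues of H: -3.1623, 3.1623.
Eigenvalues have mixed signs, so H is indefinite -> x* is a saddle point.

saddle


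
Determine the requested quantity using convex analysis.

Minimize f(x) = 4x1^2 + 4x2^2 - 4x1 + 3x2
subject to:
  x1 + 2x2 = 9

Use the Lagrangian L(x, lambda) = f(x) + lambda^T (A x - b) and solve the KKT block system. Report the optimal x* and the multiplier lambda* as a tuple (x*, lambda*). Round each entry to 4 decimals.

Form the Lagrangian:
  L(x, lambda) = (1/2) x^T Q x + c^T x + lambda^T (A x - b)
Stationarity (grad_x L = 0): Q x + c + A^T lambda = 0.
Primal feasibility: A x = b.

This gives the KKT block system:
  [ Q   A^T ] [ x     ]   [-c ]
  [ A    0  ] [ lambda ] = [ b ]

Solving the linear system:
  x*      = (2.35, 3.325)
  lambda* = (-14.8)
  f(x*)   = 66.8875

x* = (2.35, 3.325), lambda* = (-14.8)


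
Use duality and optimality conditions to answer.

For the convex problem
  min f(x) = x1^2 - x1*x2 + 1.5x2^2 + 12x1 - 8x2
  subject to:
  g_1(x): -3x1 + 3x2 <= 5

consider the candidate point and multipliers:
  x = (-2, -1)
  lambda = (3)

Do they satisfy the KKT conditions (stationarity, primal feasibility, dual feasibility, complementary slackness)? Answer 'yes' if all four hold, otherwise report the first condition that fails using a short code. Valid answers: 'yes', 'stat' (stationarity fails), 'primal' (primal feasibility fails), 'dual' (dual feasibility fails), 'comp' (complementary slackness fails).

Gradient of f: grad f(x) = Q x + c = (9, -9)
Constraint values g_i(x) = a_i^T x - b_i:
  g_1((-2, -1)) = -2
Stationarity residual: grad f(x) + sum_i lambda_i a_i = (0, 0)
  -> stationarity OK
Primal feasibility (all g_i <= 0): OK
Dual feasibility (all lambda_i >= 0): OK
Complementary slackness (lambda_i * g_i(x) = 0 for all i): FAILS

Verdict: the first failing condition is complementary_slackness -> comp.

comp


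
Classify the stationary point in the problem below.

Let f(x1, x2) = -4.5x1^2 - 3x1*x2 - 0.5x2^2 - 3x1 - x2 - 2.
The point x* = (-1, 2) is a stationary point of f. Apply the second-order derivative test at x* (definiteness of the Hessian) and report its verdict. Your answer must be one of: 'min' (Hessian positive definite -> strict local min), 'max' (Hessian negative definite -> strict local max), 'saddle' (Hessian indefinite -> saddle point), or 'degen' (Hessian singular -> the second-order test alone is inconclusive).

Compute the Hessian H = grad^2 f:
  H = [[-9, -3], [-3, -1]]
Verify stationarity: grad f(x*) = H x* + g = (0, 0).
Eigenvalues of H: -10, 0.
H has a zero eigenvalue (singular; negative semidefinite but not definite), so H is neither positive definite, negative definite, nor indefinite. The second-order test alone is inconclusive -> degen.
(Indeed, f is constant along the null direction of H through x*, so x* is not a strict local extremum.)

degen


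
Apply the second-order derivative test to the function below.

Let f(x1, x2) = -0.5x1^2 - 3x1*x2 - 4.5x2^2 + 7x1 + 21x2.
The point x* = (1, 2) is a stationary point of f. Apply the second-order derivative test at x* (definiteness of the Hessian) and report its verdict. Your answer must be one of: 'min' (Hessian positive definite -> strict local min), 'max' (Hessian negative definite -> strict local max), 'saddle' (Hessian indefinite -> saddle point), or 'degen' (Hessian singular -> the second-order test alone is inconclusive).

Compute the Hessian H = grad^2 f:
  H = [[-1, -3], [-3, -9]]
Verify stationarity: grad f(x*) = H x* + g = (0, 0).
Eigenvalues of H: -10, 0.
H has a zero eigenvalue (singular; negative semidefinite but not definite), so H is neither positive definite, negative definite, nor indefinite. The second-order test alone is inconclusive -> degen.
(Indeed, f is constant along the null direction of H through x*, so x* is not a strict local extremum.)

degen


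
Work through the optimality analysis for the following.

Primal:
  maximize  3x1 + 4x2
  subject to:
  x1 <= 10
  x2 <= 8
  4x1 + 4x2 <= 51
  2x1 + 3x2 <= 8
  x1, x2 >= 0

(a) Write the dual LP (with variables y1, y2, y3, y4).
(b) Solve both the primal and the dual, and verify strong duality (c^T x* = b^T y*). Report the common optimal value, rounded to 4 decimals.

The standard primal-dual pair for 'max c^T x s.t. A x <= b, x >= 0' is:
  Dual:  min b^T y  s.t.  A^T y >= c,  y >= 0.

So the dual LP is:
  minimize  10y1 + 8y2 + 51y3 + 8y4
  subject to:
    y1 + 4y3 + 2y4 >= 3
    y2 + 4y3 + 3y4 >= 4
    y1, y2, y3, y4 >= 0

Solving the primal: x* = (4, 0).
  primal value c^T x* = 12.
Solving the dual: y* = (0, 0, 0, 1.5).
  dual value b^T y* = 12.
Strong duality: c^T x* = b^T y*. Confirmed.

12


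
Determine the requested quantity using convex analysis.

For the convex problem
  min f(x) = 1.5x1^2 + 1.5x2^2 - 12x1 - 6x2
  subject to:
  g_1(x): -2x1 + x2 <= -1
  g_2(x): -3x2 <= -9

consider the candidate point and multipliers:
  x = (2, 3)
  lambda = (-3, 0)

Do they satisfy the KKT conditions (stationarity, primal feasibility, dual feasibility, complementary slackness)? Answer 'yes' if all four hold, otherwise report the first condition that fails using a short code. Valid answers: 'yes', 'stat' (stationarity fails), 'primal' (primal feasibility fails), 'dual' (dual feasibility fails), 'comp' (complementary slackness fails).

Gradient of f: grad f(x) = Q x + c = (-6, 3)
Constraint values g_i(x) = a_i^T x - b_i:
  g_1((2, 3)) = 0
  g_2((2, 3)) = 0
Stationarity residual: grad f(x) + sum_i lambda_i a_i = (0, 0)
  -> stationarity OK
Primal feasibility (all g_i <= 0): OK
Dual feasibility (all lambda_i >= 0): FAILS
Complementary slackness (lambda_i * g_i(x) = 0 for all i): OK

Verdict: the first failing condition is dual_feasibility -> dual.

dual


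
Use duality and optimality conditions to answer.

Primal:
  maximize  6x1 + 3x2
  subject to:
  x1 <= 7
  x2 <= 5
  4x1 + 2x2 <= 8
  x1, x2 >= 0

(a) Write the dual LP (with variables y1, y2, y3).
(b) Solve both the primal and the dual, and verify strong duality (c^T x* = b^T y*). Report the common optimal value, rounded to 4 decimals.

The standard primal-dual pair for 'max c^T x s.t. A x <= b, x >= 0' is:
  Dual:  min b^T y  s.t.  A^T y >= c,  y >= 0.

So the dual LP is:
  minimize  7y1 + 5y2 + 8y3
  subject to:
    y1 + 4y3 >= 6
    y2 + 2y3 >= 3
    y1, y2, y3 >= 0

Solving the primal: x* = (2, 0).
  primal value c^T x* = 12.
Solving the dual: y* = (0, 0, 1.5).
  dual value b^T y* = 12.
Strong duality: c^T x* = b^T y*. Confirmed.

12


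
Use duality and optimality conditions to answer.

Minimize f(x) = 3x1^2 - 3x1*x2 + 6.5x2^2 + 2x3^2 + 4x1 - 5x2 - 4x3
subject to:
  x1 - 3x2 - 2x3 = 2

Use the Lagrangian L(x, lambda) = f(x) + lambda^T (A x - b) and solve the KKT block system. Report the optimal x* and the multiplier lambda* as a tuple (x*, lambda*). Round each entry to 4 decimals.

Form the Lagrangian:
  L(x, lambda) = (1/2) x^T Q x + c^T x + lambda^T (A x - b)
Stationarity (grad_x L = 0): Q x + c + A^T lambda = 0.
Primal feasibility: A x = b.

This gives the KKT block system:
  [ Q   A^T ] [ x     ]   [-c ]
  [ A    0  ] [ lambda ] = [ b ]

Solving the linear system:
  x*      = (-0.3559, -0.4153, -0.5551)
  lambda* = (-3.1102)
  f(x*)   = 4.5466

x* = (-0.3559, -0.4153, -0.5551), lambda* = (-3.1102)


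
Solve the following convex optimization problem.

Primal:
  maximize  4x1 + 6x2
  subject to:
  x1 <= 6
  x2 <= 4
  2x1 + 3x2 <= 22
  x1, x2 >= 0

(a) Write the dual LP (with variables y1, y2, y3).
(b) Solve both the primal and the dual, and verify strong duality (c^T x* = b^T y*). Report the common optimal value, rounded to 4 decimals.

The standard primal-dual pair for 'max c^T x s.t. A x <= b, x >= 0' is:
  Dual:  min b^T y  s.t.  A^T y >= c,  y >= 0.

So the dual LP is:
  minimize  6y1 + 4y2 + 22y3
  subject to:
    y1 + 2y3 >= 4
    y2 + 3y3 >= 6
    y1, y2, y3 >= 0

Solving the primal: x* = (5, 4).
  primal value c^T x* = 44.
Solving the dual: y* = (0, 0, 2).
  dual value b^T y* = 44.
Strong duality: c^T x* = b^T y*. Confirmed.

44


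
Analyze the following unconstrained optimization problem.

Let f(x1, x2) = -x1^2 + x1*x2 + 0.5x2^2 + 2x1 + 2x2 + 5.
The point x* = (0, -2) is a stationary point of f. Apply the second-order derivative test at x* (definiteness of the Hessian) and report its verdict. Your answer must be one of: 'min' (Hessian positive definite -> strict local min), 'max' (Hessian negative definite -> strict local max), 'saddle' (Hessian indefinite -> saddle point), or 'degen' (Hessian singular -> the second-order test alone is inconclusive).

Compute the Hessian H = grad^2 f:
  H = [[-2, 1], [1, 1]]
Verify stationarity: grad f(x*) = H x* + g = (0, 0).
Eigenvalues of H: -2.3028, 1.3028.
Eigenvalues have mixed signs, so H is indefinite -> x* is a saddle point.

saddle


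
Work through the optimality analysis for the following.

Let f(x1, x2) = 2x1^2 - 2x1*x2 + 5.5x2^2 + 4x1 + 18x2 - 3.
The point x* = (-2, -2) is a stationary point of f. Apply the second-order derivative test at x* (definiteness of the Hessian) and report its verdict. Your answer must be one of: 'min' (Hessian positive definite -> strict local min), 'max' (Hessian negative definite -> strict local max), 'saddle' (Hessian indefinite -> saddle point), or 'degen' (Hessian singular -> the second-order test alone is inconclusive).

Compute the Hessian H = grad^2 f:
  H = [[4, -2], [-2, 11]]
Verify stationarity: grad f(x*) = H x* + g = (0, 0).
Eigenvalues of H: 3.4689, 11.5311.
Both eigenvalues > 0, so H is positive definite -> x* is a strict local min.

min


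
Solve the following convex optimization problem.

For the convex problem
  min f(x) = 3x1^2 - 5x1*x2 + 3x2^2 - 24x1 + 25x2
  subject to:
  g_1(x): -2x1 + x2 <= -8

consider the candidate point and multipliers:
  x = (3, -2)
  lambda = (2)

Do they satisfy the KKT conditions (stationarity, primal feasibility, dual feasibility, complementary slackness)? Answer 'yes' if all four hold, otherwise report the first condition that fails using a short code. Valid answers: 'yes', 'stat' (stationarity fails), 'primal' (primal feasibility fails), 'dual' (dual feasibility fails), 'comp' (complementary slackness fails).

Gradient of f: grad f(x) = Q x + c = (4, -2)
Constraint values g_i(x) = a_i^T x - b_i:
  g_1((3, -2)) = 0
Stationarity residual: grad f(x) + sum_i lambda_i a_i = (0, 0)
  -> stationarity OK
Primal feasibility (all g_i <= 0): OK
Dual feasibility (all lambda_i >= 0): OK
Complementary slackness (lambda_i * g_i(x) = 0 for all i): OK

Verdict: yes, KKT holds.

yes


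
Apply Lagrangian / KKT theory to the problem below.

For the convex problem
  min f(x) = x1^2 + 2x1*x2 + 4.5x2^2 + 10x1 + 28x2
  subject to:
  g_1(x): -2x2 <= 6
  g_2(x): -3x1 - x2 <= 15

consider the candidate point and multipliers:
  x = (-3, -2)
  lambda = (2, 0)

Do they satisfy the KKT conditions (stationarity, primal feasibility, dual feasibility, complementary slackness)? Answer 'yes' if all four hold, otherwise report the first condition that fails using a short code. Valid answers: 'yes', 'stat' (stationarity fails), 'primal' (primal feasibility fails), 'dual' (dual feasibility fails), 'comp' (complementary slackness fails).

Gradient of f: grad f(x) = Q x + c = (0, 4)
Constraint values g_i(x) = a_i^T x - b_i:
  g_1((-3, -2)) = -2
  g_2((-3, -2)) = -4
Stationarity residual: grad f(x) + sum_i lambda_i a_i = (0, 0)
  -> stationarity OK
Primal feasibility (all g_i <= 0): OK
Dual feasibility (all lambda_i >= 0): OK
Complementary slackness (lambda_i * g_i(x) = 0 for all i): FAILS

Verdict: the first failing condition is complementary_slackness -> comp.

comp


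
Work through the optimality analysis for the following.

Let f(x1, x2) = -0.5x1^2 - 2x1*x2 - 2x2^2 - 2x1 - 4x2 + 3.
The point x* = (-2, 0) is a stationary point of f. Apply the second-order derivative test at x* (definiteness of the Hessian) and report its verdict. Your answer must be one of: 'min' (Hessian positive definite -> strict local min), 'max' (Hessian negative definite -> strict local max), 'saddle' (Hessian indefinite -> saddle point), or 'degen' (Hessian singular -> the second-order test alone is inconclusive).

Compute the Hessian H = grad^2 f:
  H = [[-1, -2], [-2, -4]]
Verify stationarity: grad f(x*) = H x* + g = (0, 0).
Eigenvalues of H: -5, 0.
H has a zero eigenvalue (singular; negative semidefinite but not definite), so H is neither positive definite, negative definite, nor indefinite. The second-order test alone is inconclusive -> degen.
(Indeed, f is constant along the null direction of H through x*, so x* is not a strict local extremum.)

degen


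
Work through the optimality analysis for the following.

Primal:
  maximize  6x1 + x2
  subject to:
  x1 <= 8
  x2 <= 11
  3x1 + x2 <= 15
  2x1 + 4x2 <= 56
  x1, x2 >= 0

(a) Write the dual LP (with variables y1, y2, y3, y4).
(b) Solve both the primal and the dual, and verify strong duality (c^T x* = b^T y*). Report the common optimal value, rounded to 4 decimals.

The standard primal-dual pair for 'max c^T x s.t. A x <= b, x >= 0' is:
  Dual:  min b^T y  s.t.  A^T y >= c,  y >= 0.

So the dual LP is:
  minimize  8y1 + 11y2 + 15y3 + 56y4
  subject to:
    y1 + 3y3 + 2y4 >= 6
    y2 + y3 + 4y4 >= 1
    y1, y2, y3, y4 >= 0

Solving the primal: x* = (5, 0).
  primal value c^T x* = 30.
Solving the dual: y* = (0, 0, 2, 0).
  dual value b^T y* = 30.
Strong duality: c^T x* = b^T y*. Confirmed.

30


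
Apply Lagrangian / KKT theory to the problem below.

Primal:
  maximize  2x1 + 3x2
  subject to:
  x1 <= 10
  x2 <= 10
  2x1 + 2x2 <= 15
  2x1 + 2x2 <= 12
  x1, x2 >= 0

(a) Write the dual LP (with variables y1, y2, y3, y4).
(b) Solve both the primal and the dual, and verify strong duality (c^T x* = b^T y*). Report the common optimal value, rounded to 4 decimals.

The standard primal-dual pair for 'max c^T x s.t. A x <= b, x >= 0' is:
  Dual:  min b^T y  s.t.  A^T y >= c,  y >= 0.

So the dual LP is:
  minimize  10y1 + 10y2 + 15y3 + 12y4
  subject to:
    y1 + 2y3 + 2y4 >= 2
    y2 + 2y3 + 2y4 >= 3
    y1, y2, y3, y4 >= 0

Solving the primal: x* = (0, 6).
  primal value c^T x* = 18.
Solving the dual: y* = (0, 0, 0, 1.5).
  dual value b^T y* = 18.
Strong duality: c^T x* = b^T y*. Confirmed.

18


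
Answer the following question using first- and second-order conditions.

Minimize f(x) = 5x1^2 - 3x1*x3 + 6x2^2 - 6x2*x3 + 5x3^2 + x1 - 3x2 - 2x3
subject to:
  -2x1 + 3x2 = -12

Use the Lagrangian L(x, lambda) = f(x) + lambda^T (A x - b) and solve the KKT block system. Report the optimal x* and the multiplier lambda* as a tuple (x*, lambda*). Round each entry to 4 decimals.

Form the Lagrangian:
  L(x, lambda) = (1/2) x^T Q x + c^T x + lambda^T (A x - b)
Stationarity (grad_x L = 0): Q x + c + A^T lambda = 0.
Primal feasibility: A x = b.

This gives the KKT block system:
  [ Q   A^T ] [ x     ]   [-c ]
  [ A    0  ] [ lambda ] = [ b ]

Solving the linear system:
  x*      = (1.6869, -2.8754, -1.0192)
  lambda* = (10.4633)
  f(x*)   = 68.9553

x* = (1.6869, -2.8754, -1.0192), lambda* = (10.4633)


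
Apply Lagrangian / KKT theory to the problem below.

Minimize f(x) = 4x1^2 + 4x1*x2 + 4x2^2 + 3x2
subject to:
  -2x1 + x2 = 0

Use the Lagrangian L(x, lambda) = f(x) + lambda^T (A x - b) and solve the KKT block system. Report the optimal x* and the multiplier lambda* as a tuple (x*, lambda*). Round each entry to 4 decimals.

Form the Lagrangian:
  L(x, lambda) = (1/2) x^T Q x + c^T x + lambda^T (A x - b)
Stationarity (grad_x L = 0): Q x + c + A^T lambda = 0.
Primal feasibility: A x = b.

This gives the KKT block system:
  [ Q   A^T ] [ x     ]   [-c ]
  [ A    0  ] [ lambda ] = [ b ]

Solving the linear system:
  x*      = (-0.1071, -0.2143)
  lambda* = (-0.8571)
  f(x*)   = -0.3214

x* = (-0.1071, -0.2143), lambda* = (-0.8571)


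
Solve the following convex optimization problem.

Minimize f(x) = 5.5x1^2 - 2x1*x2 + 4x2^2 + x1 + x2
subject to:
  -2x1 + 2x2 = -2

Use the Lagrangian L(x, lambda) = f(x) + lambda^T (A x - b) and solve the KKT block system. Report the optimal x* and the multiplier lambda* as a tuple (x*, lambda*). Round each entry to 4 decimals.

Form the Lagrangian:
  L(x, lambda) = (1/2) x^T Q x + c^T x + lambda^T (A x - b)
Stationarity (grad_x L = 0): Q x + c + A^T lambda = 0.
Primal feasibility: A x = b.

This gives the KKT block system:
  [ Q   A^T ] [ x     ]   [-c ]
  [ A    0  ] [ lambda ] = [ b ]

Solving the linear system:
  x*      = (0.2667, -0.7333)
  lambda* = (2.7)
  f(x*)   = 2.4667

x* = (0.2667, -0.7333), lambda* = (2.7)


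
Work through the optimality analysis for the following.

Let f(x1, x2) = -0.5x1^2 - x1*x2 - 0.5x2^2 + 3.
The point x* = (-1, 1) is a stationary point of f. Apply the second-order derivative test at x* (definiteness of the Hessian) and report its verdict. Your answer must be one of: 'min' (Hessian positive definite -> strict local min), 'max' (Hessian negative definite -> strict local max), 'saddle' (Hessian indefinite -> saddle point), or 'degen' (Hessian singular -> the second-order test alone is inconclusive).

Compute the Hessian H = grad^2 f:
  H = [[-1, -1], [-1, -1]]
Verify stationarity: grad f(x*) = H x* + g = (0, 0).
Eigenvalues of H: -2, 0.
H has a zero eigenvalue (singular; negative semidefinite but not definite), so H is neither positive definite, negative definite, nor indefinite. The second-order test alone is inconclusive -> degen.
(Indeed, f is constant along the null direction of H through x*, so x* is not a strict local extremum.)

degen


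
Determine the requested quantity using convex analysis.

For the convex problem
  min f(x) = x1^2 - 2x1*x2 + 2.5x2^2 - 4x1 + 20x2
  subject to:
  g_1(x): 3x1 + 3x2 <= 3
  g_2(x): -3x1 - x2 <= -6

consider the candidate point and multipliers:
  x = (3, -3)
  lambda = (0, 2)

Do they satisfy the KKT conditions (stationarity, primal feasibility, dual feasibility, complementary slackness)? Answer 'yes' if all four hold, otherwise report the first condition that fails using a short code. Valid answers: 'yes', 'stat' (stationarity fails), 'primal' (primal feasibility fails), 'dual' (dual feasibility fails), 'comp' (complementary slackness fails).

Gradient of f: grad f(x) = Q x + c = (8, -1)
Constraint values g_i(x) = a_i^T x - b_i:
  g_1((3, -3)) = -3
  g_2((3, -3)) = 0
Stationarity residual: grad f(x) + sum_i lambda_i a_i = (2, -3)
  -> stationarity FAILS
Primal feasibility (all g_i <= 0): OK
Dual feasibility (all lambda_i >= 0): OK
Complementary slackness (lambda_i * g_i(x) = 0 for all i): OK

Verdict: the first failing condition is stationarity -> stat.

stat


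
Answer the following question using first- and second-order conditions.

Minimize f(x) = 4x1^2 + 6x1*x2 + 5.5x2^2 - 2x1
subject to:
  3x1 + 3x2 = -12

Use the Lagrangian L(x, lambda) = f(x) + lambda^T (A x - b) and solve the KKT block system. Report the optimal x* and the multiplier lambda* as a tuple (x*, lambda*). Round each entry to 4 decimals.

Form the Lagrangian:
  L(x, lambda) = (1/2) x^T Q x + c^T x + lambda^T (A x - b)
Stationarity (grad_x L = 0): Q x + c + A^T lambda = 0.
Primal feasibility: A x = b.

This gives the KKT block system:
  [ Q   A^T ] [ x     ]   [-c ]
  [ A    0  ] [ lambda ] = [ b ]

Solving the linear system:
  x*      = (-2.5714, -1.4286)
  lambda* = (10.381)
  f(x*)   = 64.8571

x* = (-2.5714, -1.4286), lambda* = (10.381)


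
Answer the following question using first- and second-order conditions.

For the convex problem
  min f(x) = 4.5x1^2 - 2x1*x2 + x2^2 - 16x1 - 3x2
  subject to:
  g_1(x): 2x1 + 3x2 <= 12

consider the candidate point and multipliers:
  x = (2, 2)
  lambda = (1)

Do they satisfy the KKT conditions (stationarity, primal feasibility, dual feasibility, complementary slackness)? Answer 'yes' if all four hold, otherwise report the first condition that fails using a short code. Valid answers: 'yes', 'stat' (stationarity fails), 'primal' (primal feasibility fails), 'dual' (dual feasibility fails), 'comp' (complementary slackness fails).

Gradient of f: grad f(x) = Q x + c = (-2, -3)
Constraint values g_i(x) = a_i^T x - b_i:
  g_1((2, 2)) = -2
Stationarity residual: grad f(x) + sum_i lambda_i a_i = (0, 0)
  -> stationarity OK
Primal feasibility (all g_i <= 0): OK
Dual feasibility (all lambda_i >= 0): OK
Complementary slackness (lambda_i * g_i(x) = 0 for all i): FAILS

Verdict: the first failing condition is complementary_slackness -> comp.

comp


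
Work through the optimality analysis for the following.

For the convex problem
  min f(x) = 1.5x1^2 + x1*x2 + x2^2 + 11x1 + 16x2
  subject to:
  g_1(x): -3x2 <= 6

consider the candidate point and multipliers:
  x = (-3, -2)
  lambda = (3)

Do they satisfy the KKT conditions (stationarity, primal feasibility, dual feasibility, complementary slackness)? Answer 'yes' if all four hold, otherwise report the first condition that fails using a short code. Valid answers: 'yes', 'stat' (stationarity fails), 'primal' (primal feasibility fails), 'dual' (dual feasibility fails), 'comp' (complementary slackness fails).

Gradient of f: grad f(x) = Q x + c = (0, 9)
Constraint values g_i(x) = a_i^T x - b_i:
  g_1((-3, -2)) = 0
Stationarity residual: grad f(x) + sum_i lambda_i a_i = (0, 0)
  -> stationarity OK
Primal feasibility (all g_i <= 0): OK
Dual feasibility (all lambda_i >= 0): OK
Complementary slackness (lambda_i * g_i(x) = 0 for all i): OK

Verdict: yes, KKT holds.

yes


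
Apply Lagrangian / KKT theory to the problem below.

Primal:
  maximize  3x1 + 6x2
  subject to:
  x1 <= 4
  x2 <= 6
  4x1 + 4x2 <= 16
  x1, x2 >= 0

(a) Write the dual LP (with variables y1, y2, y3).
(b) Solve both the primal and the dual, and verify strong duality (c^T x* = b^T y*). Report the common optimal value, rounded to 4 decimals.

The standard primal-dual pair for 'max c^T x s.t. A x <= b, x >= 0' is:
  Dual:  min b^T y  s.t.  A^T y >= c,  y >= 0.

So the dual LP is:
  minimize  4y1 + 6y2 + 16y3
  subject to:
    y1 + 4y3 >= 3
    y2 + 4y3 >= 6
    y1, y2, y3 >= 0

Solving the primal: x* = (0, 4).
  primal value c^T x* = 24.
Solving the dual: y* = (0, 0, 1.5).
  dual value b^T y* = 24.
Strong duality: c^T x* = b^T y*. Confirmed.

24


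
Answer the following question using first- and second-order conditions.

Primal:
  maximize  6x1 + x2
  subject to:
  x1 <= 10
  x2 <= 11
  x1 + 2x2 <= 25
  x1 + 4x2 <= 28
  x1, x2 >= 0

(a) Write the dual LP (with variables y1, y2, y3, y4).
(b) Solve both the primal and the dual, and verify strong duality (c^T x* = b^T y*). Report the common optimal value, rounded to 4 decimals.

The standard primal-dual pair for 'max c^T x s.t. A x <= b, x >= 0' is:
  Dual:  min b^T y  s.t.  A^T y >= c,  y >= 0.

So the dual LP is:
  minimize  10y1 + 11y2 + 25y3 + 28y4
  subject to:
    y1 + y3 + y4 >= 6
    y2 + 2y3 + 4y4 >= 1
    y1, y2, y3, y4 >= 0

Solving the primal: x* = (10, 4.5).
  primal value c^T x* = 64.5.
Solving the dual: y* = (5.75, 0, 0, 0.25).
  dual value b^T y* = 64.5.
Strong duality: c^T x* = b^T y*. Confirmed.

64.5


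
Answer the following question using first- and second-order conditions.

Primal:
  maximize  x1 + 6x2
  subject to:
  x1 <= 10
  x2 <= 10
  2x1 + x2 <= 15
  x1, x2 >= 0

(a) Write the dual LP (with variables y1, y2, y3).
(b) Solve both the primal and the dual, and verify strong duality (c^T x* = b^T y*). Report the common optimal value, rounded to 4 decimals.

The standard primal-dual pair for 'max c^T x s.t. A x <= b, x >= 0' is:
  Dual:  min b^T y  s.t.  A^T y >= c,  y >= 0.

So the dual LP is:
  minimize  10y1 + 10y2 + 15y3
  subject to:
    y1 + 2y3 >= 1
    y2 + y3 >= 6
    y1, y2, y3 >= 0

Solving the primal: x* = (2.5, 10).
  primal value c^T x* = 62.5.
Solving the dual: y* = (0, 5.5, 0.5).
  dual value b^T y* = 62.5.
Strong duality: c^T x* = b^T y*. Confirmed.

62.5


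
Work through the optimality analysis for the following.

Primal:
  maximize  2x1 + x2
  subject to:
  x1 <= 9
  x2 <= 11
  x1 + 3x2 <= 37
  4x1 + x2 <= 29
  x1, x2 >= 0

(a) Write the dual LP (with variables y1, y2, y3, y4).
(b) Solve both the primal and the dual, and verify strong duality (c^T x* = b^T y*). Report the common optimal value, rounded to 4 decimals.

The standard primal-dual pair for 'max c^T x s.t. A x <= b, x >= 0' is:
  Dual:  min b^T y  s.t.  A^T y >= c,  y >= 0.

So the dual LP is:
  minimize  9y1 + 11y2 + 37y3 + 29y4
  subject to:
    y1 + y3 + 4y4 >= 2
    y2 + 3y3 + y4 >= 1
    y1, y2, y3, y4 >= 0

Solving the primal: x* = (4.5455, 10.8182).
  primal value c^T x* = 19.9091.
Solving the dual: y* = (0, 0, 0.1818, 0.4545).
  dual value b^T y* = 19.9091.
Strong duality: c^T x* = b^T y*. Confirmed.

19.9091


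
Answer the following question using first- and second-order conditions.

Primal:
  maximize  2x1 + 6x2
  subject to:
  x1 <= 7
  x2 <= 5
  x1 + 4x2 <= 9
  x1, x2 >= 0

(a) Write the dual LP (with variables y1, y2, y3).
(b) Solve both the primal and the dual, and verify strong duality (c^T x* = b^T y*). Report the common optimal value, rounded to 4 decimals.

The standard primal-dual pair for 'max c^T x s.t. A x <= b, x >= 0' is:
  Dual:  min b^T y  s.t.  A^T y >= c,  y >= 0.

So the dual LP is:
  minimize  7y1 + 5y2 + 9y3
  subject to:
    y1 + y3 >= 2
    y2 + 4y3 >= 6
    y1, y2, y3 >= 0

Solving the primal: x* = (7, 0.5).
  primal value c^T x* = 17.
Solving the dual: y* = (0.5, 0, 1.5).
  dual value b^T y* = 17.
Strong duality: c^T x* = b^T y*. Confirmed.

17


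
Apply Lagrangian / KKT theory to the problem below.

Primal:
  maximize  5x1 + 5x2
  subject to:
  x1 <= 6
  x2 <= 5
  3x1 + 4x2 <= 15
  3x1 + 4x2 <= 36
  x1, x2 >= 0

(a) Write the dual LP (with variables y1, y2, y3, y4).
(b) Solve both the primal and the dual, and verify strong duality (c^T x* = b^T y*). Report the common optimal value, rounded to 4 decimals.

The standard primal-dual pair for 'max c^T x s.t. A x <= b, x >= 0' is:
  Dual:  min b^T y  s.t.  A^T y >= c,  y >= 0.

So the dual LP is:
  minimize  6y1 + 5y2 + 15y3 + 36y4
  subject to:
    y1 + 3y3 + 3y4 >= 5
    y2 + 4y3 + 4y4 >= 5
    y1, y2, y3, y4 >= 0

Solving the primal: x* = (5, 0).
  primal value c^T x* = 25.
Solving the dual: y* = (0, 0, 1.6667, 0).
  dual value b^T y* = 25.
Strong duality: c^T x* = b^T y*. Confirmed.

25


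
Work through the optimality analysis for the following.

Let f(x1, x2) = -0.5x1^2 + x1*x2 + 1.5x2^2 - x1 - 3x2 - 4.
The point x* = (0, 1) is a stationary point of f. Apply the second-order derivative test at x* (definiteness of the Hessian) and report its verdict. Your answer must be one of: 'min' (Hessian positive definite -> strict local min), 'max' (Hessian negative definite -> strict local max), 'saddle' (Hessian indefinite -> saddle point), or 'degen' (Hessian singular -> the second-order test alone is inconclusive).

Compute the Hessian H = grad^2 f:
  H = [[-1, 1], [1, 3]]
Verify stationarity: grad f(x*) = H x* + g = (0, 0).
Eigenvalues of H: -1.2361, 3.2361.
Eigenvalues have mixed signs, so H is indefinite -> x* is a saddle point.

saddle


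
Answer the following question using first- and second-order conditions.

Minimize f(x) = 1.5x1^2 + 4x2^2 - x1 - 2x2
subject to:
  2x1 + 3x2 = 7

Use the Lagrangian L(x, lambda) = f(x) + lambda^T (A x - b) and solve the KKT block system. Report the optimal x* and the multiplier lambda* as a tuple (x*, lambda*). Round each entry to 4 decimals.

Form the Lagrangian:
  L(x, lambda) = (1/2) x^T Q x + c^T x + lambda^T (A x - b)
Stationarity (grad_x L = 0): Q x + c + A^T lambda = 0.
Primal feasibility: A x = b.

This gives the KKT block system:
  [ Q   A^T ] [ x     ]   [-c ]
  [ A    0  ] [ lambda ] = [ b ]

Solving the linear system:
  x*      = (1.8475, 1.1017)
  lambda* = (-2.2712)
  f(x*)   = 5.9237

x* = (1.8475, 1.1017), lambda* = (-2.2712)


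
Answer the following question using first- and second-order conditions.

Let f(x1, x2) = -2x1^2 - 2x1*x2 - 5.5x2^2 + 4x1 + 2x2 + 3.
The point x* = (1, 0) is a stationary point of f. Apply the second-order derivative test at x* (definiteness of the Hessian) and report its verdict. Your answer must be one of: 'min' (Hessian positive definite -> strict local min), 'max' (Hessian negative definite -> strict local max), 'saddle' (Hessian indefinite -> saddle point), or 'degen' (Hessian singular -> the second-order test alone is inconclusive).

Compute the Hessian H = grad^2 f:
  H = [[-4, -2], [-2, -11]]
Verify stationarity: grad f(x*) = H x* + g = (0, 0).
Eigenvalues of H: -11.5311, -3.4689.
Both eigenvalues < 0, so H is negative definite -> x* is a strict local max.

max


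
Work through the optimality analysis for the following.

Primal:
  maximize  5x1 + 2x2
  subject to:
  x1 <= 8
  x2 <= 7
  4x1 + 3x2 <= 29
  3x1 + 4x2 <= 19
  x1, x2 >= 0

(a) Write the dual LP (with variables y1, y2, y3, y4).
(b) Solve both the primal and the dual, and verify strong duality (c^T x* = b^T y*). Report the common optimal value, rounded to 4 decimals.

The standard primal-dual pair for 'max c^T x s.t. A x <= b, x >= 0' is:
  Dual:  min b^T y  s.t.  A^T y >= c,  y >= 0.

So the dual LP is:
  minimize  8y1 + 7y2 + 29y3 + 19y4
  subject to:
    y1 + 4y3 + 3y4 >= 5
    y2 + 3y3 + 4y4 >= 2
    y1, y2, y3, y4 >= 0

Solving the primal: x* = (6.3333, 0).
  primal value c^T x* = 31.6667.
Solving the dual: y* = (0, 0, 0, 1.6667).
  dual value b^T y* = 31.6667.
Strong duality: c^T x* = b^T y*. Confirmed.

31.6667
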